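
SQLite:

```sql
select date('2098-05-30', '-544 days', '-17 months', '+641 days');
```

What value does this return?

Applying '-544 days' to 2098-05-30: counting 544 days back gives 2096-12-02.
Adding -17 months to 2096-12-02 gives 2095-07-02.
Applying '+641 days' to 2095-07-02: counting 641 days forward gives 2097-04-03.

2097-04-03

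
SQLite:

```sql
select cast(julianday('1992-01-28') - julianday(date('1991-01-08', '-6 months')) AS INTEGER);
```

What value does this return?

569

Adding -6 months to 1991-01-08 gives 1990-07-08.
23 days remain in July 1990 after the 8th (31 − 8).
Full months from August 1990 through December 1991 contribute their day counts.
Then 28 days into January 1992.
Total: 23 + 31 + 30 + 31 + 30 + 31 + 31 + 28 + 31 + 30 + 31 + 30 + 31 + 31 + 30 + 31 + 30 + 31 + 28 = 569.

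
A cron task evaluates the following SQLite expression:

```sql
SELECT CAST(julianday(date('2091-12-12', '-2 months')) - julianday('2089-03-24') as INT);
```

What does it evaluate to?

Adding -2 months to 2091-12-12 gives 2091-10-12.
7 days remain in March 2089 after the 24th (31 − 24).
Full months from April 2089 through September 2091 contribute their day counts.
Then 12 days into October 2091.
Total: 7 + 30 + 31 + 30 + 31 + 31 + 30 + 31 + 30 + 31 + 31 + 28 + 31 + 30 + 31 + 30 + 31 + 31 + 30 + 31 + 30 + 31 + 31 + 28 + 31 + 30 + 31 + 30 + 31 + 31 + 30 + 12 = 932.

932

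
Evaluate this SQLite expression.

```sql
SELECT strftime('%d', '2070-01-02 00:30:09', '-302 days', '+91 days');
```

First apply '-302 days', '+91 days': 2070-01-02 00:30:09 → 2069-06-05 00:30:09.
`%d` extracts the 2-digit day of month: 05.

05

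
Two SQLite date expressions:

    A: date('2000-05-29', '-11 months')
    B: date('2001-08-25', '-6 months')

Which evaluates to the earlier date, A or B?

A = 1999-06-29.
B = 2001-02-25.
A is earlier.

A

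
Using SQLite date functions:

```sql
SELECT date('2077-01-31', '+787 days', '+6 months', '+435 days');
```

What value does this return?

2080-12-07

Applying '+787 days' to 2077-01-31: counting 787 days forward gives 2079-03-29.
Adding +6 months to 2079-03-29 gives 2079-09-29.
Applying '+435 days' to 2079-09-29: counting 435 days forward gives 2080-12-07.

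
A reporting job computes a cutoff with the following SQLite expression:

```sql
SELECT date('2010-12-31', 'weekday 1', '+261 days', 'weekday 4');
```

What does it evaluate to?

`weekday 1` advances to the next Monday; 2010-12-31 is a Friday, so it moves forward to 2011-01-03.
Applying '+261 days' to 2011-01-03: counting 261 days forward gives 2011-09-21.
`weekday 4` advances to the next Thursday; 2011-09-21 is a Wednesday, so it moves forward to 2011-09-22.

2011-09-22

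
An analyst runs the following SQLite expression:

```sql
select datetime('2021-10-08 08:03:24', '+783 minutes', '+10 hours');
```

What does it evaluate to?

783 minutes = 13h 3m; +783 minutes from 2021-10-08 08:03:24 is 2021-10-08 21:06:24.
+10 hours from 2021-10-08 21:06:24 is 2021-10-09 07:06:24 (crosses midnight).

2021-10-09 07:06:24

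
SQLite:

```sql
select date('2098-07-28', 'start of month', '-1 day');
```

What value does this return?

`start of month` rewinds 2098-07-28 to 2098-07-01.
Going back 1 day from 2098-07-01 reaches 2098-06-30 (last day of June, 30 days).

2098-06-30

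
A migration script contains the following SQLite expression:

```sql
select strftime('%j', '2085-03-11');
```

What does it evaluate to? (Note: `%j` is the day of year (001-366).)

Day-of-year for 2085-03-11: days since 2085-01-01 inclusive = 70, zero-padded to 070.

070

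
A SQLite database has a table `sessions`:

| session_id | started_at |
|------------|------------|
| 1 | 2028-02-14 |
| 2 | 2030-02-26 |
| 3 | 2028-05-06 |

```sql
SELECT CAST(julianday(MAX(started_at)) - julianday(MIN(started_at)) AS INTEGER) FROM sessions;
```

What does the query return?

MIN = 2028-02-14, MAX = 2030-02-26.
15 days remain in February 2028 after the 14th (29 − 14).
Full months from March 2028 through January 2030 contribute their day counts.
Then 26 days into February 2030.
Total: 15 + 31 + 30 + 31 + 30 + 31 + 31 + 30 + 31 + 30 + 31 + 31 + 28 + 31 + 30 + 31 + 30 + 31 + 31 + 30 + 31 + 30 + 31 + 31 + 26 = 743.

743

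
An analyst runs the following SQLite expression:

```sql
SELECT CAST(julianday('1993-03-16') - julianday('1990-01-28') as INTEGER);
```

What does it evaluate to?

1143

3 days remain in January 1990 after the 28th (31 − 28).
Full months from February 1990 through February 1993 contribute their day counts.
Then 16 days into March 1993.
Total: 3 + 28 + 31 + 30 + 31 + 30 + 31 + 31 + 30 + 31 + 30 + 31 + 31 + 28 + 31 + 30 + 31 + 30 + 31 + 31 + 30 + 31 + 30 + 31 + 31 + 29 + 31 + 30 + 31 + 30 + 31 + 31 + 30 + 31 + 30 + 31 + 31 + 28 + 16 = 1143.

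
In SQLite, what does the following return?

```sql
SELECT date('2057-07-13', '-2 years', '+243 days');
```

2056-03-12

Adding -2 years to 2057-07-13 gives 2055-07-13.
Applying '+243 days' to 2055-07-13: counting 243 days forward gives 2056-03-12.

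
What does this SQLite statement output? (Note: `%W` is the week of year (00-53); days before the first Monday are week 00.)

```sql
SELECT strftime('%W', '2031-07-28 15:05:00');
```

30

2031-07-28 is a Monday. SQLite's %W counts Mondays since the year started; the result is 30.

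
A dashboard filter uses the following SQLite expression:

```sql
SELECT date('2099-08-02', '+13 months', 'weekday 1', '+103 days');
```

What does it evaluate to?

2100-12-18

Adding +13 months to 2099-08-02 gives 2100-09-02.
`weekday 1` advances to the next Monday; 2100-09-02 is a Thursday, so it moves forward to 2100-09-06.
Applying '+103 days' to 2100-09-06: counting 103 days forward gives 2100-12-18.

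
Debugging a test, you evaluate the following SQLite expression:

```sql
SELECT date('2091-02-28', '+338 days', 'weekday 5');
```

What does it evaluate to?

2092-02-01

Applying '+338 days' to 2091-02-28: counting 338 days forward gives 2092-02-01.
`weekday 5` advances to the next Friday; 2092-02-01 is already a Friday, so it stays at 2092-02-01.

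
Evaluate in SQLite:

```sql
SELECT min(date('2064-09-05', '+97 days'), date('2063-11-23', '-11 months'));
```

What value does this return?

2062-12-23

date('2064-09-05', '+97 days') → 2064-12-11.
date('2063-11-23', '-11 months') → 2062-12-23.
Earlier of the two is 2062-12-23.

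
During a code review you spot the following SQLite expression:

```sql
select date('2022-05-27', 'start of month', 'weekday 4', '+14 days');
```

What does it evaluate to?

`start of month` rewinds 2022-05-27 to 2022-05-01.
`weekday 4` advances to the next Thursday; 2022-05-01 is a Sunday, so it moves forward to 2022-05-05.
Advancing 14 more days within May lands on 2022-05-19.

2022-05-19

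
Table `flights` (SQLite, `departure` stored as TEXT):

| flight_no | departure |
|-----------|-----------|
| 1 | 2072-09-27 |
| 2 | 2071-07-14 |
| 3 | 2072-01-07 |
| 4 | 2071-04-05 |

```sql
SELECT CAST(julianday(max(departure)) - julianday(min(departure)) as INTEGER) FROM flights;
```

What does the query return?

541

MIN = 2071-04-05, MAX = 2072-09-27.
25 days remain in April 2071 after the 5th (30 − 5).
Full months from May 2071 through August 2072 contribute their day counts.
Then 27 days into September 2072.
Total: 25 + 31 + 30 + 31 + 31 + 30 + 31 + 30 + 31 + 31 + 29 + 31 + 30 + 31 + 30 + 31 + 31 + 27 = 541.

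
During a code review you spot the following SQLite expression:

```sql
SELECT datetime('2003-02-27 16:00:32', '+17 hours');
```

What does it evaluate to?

+17 hours from 2003-02-27 16:00:32 is 2003-02-28 09:00:32 (crosses midnight).

2003-02-28 09:00:32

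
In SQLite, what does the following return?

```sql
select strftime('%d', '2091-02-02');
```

`%d` extracts the 2-digit day of month: 02.

02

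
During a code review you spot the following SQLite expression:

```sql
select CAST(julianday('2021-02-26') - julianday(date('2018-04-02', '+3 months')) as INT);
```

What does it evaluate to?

970

Adding +3 months to 2018-04-02 gives 2018-07-02.
29 days remain in July 2018 after the 2nd (31 − 2).
Full months from August 2018 through January 2021 contribute their day counts.
Then 26 days into February 2021.
Total: 29 + 31 + 30 + 31 + 30 + 31 + 31 + 28 + 31 + 30 + 31 + 30 + 31 + 31 + 30 + 31 + 30 + 31 + 31 + 29 + 31 + 30 + 31 + 30 + 31 + 31 + 30 + 31 + 30 + 31 + 31 + 26 = 970.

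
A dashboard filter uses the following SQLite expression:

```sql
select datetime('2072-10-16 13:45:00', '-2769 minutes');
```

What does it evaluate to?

2769 minutes = 46h 9m; -2769 minutes from 2072-10-16 13:45:00 is 2072-10-14 15:36:00 (crosses midnight).

2072-10-14 15:36:00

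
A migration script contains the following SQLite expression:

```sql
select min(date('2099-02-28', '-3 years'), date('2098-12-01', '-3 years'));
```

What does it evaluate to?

date('2099-02-28', '-3 years') → 2096-02-28.
date('2098-12-01', '-3 years') → 2095-12-01.
Earlier of the two is 2095-12-01.

2095-12-01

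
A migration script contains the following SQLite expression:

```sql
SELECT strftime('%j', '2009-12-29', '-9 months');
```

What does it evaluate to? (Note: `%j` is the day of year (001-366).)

088

First apply '-9 months': 2009-12-29 → 2009-03-29.
Day-of-year for 2009-03-29: days since 2009-01-01 inclusive = 88, zero-padded to 088.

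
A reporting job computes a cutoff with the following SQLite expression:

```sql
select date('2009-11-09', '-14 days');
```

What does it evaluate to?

Going back 9 days from 2009-11-09 reaches 2009-10-31 (last day of October, 31 days).
Going back 5 days within October lands on 2009-10-26.

2009-10-26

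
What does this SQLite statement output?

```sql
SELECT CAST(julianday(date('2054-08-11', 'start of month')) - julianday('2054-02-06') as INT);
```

176

`start of month` rewinds 2054-08-11 to 2054-08-01.
22 days remain in February 2054 after the 6th (28 − 6).
March 2054: 31 days.
April 2054: 30 days.
May 2054: 31 days.
June 2054: 30 days.
July 2054: 31 days.
Then 1 day into August 2054.
Total: 22 + 31 + 30 + 31 + 30 + 31 + 1 = 176.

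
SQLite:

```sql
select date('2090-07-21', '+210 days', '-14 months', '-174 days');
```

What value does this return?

Applying '+210 days' to 2090-07-21: counting 210 days forward gives 2091-02-16.
Adding -14 months to 2091-02-16 gives 2089-12-16.
Applying '-174 days' to 2089-12-16: counting 174 days back gives 2089-06-25.

2089-06-25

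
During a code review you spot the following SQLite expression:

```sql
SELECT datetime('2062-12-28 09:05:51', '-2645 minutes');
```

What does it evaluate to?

2645 minutes = 44h 5m; -2645 minutes from 2062-12-28 09:05:51 is 2062-12-26 13:00:51 (crosses midnight).

2062-12-26 13:00:51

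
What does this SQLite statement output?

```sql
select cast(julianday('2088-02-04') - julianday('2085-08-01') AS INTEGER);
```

30 days remain in August 2085 after the 1st (31 − 1).
Full months from September 2085 through January 2088 contribute their day counts.
Then 4 days into February 2088.
Total: 30 + 30 + 31 + 30 + 31 + 31 + 28 + 31 + 30 + 31 + 30 + 31 + 31 + 30 + 31 + 30 + 31 + 31 + 28 + 31 + 30 + 31 + 30 + 31 + 31 + 30 + 31 + 30 + 31 + 31 + 4 = 917.

917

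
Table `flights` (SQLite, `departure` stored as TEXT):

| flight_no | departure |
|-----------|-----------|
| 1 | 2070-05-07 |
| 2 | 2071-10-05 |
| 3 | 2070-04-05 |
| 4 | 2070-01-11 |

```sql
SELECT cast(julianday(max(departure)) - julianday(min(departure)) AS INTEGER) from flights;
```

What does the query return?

MIN = 2070-01-11, MAX = 2071-10-05.
20 days remain in January 2070 after the 11th (31 − 11).
Full months from February 2070 through September 2071 contribute their day counts.
Then 5 days into October 2071.
Total: 20 + 28 + 31 + 30 + 31 + 30 + 31 + 31 + 30 + 31 + 30 + 31 + 31 + 28 + 31 + 30 + 31 + 30 + 31 + 31 + 30 + 5 = 632.

632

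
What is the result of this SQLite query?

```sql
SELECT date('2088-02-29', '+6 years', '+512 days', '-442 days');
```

2094-05-10

Adding +6 years to 2088-02-29 targets 2094-02-29, but 2094 is not a leap year, so SQLite normalizes to 2094-03-01.
Applying '+512 days' to 2094-03-01: counting 512 days forward gives 2095-07-26.
Applying '-442 days' to 2095-07-26: counting 442 days back gives 2094-05-10.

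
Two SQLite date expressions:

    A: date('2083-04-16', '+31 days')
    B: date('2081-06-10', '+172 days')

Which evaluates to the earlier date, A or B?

A = 2083-05-17.
B = 2081-11-29.
B is earlier.

B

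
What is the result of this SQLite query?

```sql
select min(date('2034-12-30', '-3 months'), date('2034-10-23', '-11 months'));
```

2033-11-23

date('2034-12-30', '-3 months') → 2034-09-30.
date('2034-10-23', '-11 months') → 2033-11-23.
Earlier of the two is 2033-11-23.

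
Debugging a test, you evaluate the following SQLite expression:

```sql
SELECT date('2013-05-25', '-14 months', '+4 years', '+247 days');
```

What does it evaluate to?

2016-11-27

Adding -14 months to 2013-05-25 gives 2012-03-25.
Adding +4 years to 2012-03-25 gives 2016-03-25.
Applying '+247 days' to 2016-03-25: counting 247 days forward gives 2016-11-27.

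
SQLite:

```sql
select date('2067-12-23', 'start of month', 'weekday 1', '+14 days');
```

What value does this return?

2067-12-19

`start of month` rewinds 2067-12-23 to 2067-12-01.
`weekday 1` advances to the next Monday; 2067-12-01 is a Thursday, so it moves forward to 2067-12-05.
Advancing 14 more days within December lands on 2067-12-19.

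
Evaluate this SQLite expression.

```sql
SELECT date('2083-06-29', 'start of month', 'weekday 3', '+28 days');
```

`start of month` rewinds 2083-06-29 to 2083-06-01.
`weekday 3` advances to the next Wednesday; 2083-06-01 is a Tuesday, so it moves forward to 2083-06-02.
Advancing 28 more days within June lands on 2083-06-30.

2083-06-30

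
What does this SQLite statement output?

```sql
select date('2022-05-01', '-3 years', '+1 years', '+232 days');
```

Adding -3 years to 2022-05-01 gives 2019-05-01.
Adding +1 year to 2019-05-01 gives 2020-05-01.
Applying '+232 days' to 2020-05-01: counting 232 days forward gives 2020-12-19.

2020-12-19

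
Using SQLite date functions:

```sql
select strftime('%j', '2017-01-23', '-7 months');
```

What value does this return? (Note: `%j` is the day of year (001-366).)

First apply '-7 months': 2017-01-23 → 2016-06-23.
Day-of-year for 2016-06-23: days since 2016-01-01 inclusive = 175, zero-padded to 175.

175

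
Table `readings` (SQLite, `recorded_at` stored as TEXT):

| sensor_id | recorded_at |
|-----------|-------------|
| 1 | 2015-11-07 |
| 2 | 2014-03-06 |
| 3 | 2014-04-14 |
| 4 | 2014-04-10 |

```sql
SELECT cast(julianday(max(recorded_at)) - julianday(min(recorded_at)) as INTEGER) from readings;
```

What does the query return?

MIN = 2014-03-06, MAX = 2015-11-07.
25 days remain in March 2014 after the 6th (31 − 6).
Full months from April 2014 through October 2015 contribute their day counts.
Then 7 days into November 2015.
Total: 25 + 30 + 31 + 30 + 31 + 31 + 30 + 31 + 30 + 31 + 31 + 28 + 31 + 30 + 31 + 30 + 31 + 31 + 30 + 31 + 7 = 611.

611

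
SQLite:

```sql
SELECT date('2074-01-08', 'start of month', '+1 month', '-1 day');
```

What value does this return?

`start of month` rewinds 2074-01-08 to 2074-01-01.
Adding +1 month to 2074-01-01 gives 2074-02-01.
Going back 1 day from 2074-02-01 reaches 2074-01-31 (last day of January, 31 days).

2074-01-31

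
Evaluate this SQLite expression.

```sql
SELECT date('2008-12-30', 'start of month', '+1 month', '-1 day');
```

2008-12-31

`start of month` rewinds 2008-12-30 to 2008-12-01.
Adding +1 month to 2008-12-01 gives 2009-01-01.
Going back 1 day from 2009-01-01 reaches 2008-12-31 (last day of December, 31 days).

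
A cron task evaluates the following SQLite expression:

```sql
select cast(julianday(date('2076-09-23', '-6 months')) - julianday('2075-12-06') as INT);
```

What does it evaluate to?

Adding -6 months to 2076-09-23 gives 2076-03-23.
25 days remain in December 2075 after the 6th (31 − 6).
January 2076: 31 days.
February 2076: 29 days (leap year).
Then 23 days into March 2076.
Total: 25 + 31 + 29 + 23 = 108.

108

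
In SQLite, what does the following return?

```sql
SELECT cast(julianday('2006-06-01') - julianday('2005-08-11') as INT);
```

20 days remain in August 2005 after the 11th (31 − 11).
Full months from September 2005 through May 2006 contribute their day counts.
Then 1 day into June 2006.
Total: 20 + 30 + 31 + 30 + 31 + 31 + 28 + 31 + 30 + 31 + 1 = 294.

294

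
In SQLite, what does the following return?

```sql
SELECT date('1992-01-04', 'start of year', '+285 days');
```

`start of year` rewinds 1992-01-04 to 1992-01-01.
Applying '+285 days' to 1992-01-01: counting 285 days forward gives 1992-10-12.

1992-10-12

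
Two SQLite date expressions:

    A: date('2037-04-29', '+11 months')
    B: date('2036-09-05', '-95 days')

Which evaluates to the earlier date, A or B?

B

A = 2038-03-29.
B = 2036-06-02.
B is earlier.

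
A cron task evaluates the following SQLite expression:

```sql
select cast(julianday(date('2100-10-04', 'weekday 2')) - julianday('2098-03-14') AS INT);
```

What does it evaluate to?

935

`weekday 2` advances to the next Tuesday; 2100-10-04 is a Monday, so it moves forward to 2100-10-05.
17 days remain in March 2098 after the 14th (31 − 14).
Full months from April 2098 through September 2100 contribute their day counts.
Then 5 days into October 2100.
Total: 17 + 30 + 31 + 30 + 31 + 31 + 30 + 31 + 30 + 31 + 31 + 28 + 31 + 30 + 31 + 30 + 31 + 31 + 30 + 31 + 30 + 31 + 31 + 28 + 31 + 30 + 31 + 30 + 31 + 31 + 30 + 5 = 935.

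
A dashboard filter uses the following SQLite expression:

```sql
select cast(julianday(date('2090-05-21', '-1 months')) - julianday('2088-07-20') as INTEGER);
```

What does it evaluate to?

Adding -1 month to 2090-05-21 gives 2090-04-21.
11 days remain in July 2088 after the 20th (31 − 20).
Full months from August 2088 through March 2090 contribute their day counts.
Then 21 days into April 2090.
Total: 11 + 31 + 30 + 31 + 30 + 31 + 31 + 28 + 31 + 30 + 31 + 30 + 31 + 31 + 30 + 31 + 30 + 31 + 31 + 28 + 31 + 21 = 640.

640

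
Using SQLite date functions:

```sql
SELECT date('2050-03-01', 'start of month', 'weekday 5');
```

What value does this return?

2050-03-04

`start of month` rewinds 2050-03-01 to 2050-03-01.
`weekday 5` advances to the next Friday; 2050-03-01 is a Tuesday, so it moves forward to 2050-03-04.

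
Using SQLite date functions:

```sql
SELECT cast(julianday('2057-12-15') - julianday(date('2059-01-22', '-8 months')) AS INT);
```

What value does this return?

-158

Adding -8 months to 2059-01-22 gives 2058-05-22.
16 days remain in December 2057 after the 15th (31 − 15).
January 2058: 31 days.
February 2058: 28 days.
March 2058: 31 days.
April 2058: 30 days.
Then 22 days into May 2058.
Total: 16 + 31 + 28 + 31 + 30 + 22 = 158.
The subtraction is earlier − later, so the result is −158 → -158.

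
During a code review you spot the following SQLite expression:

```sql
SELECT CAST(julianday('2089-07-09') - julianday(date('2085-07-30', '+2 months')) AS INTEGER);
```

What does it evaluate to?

1378

Adding +2 months to 2085-07-30 gives 2085-09-30.
0 days remain in September 2085 after the 30th (30 − 30).
Full months from October 2085 through June 2089 contribute their day counts.
Then 9 days into July 2089.
Total: 0 + 31 + 30 + 31 + 31 + 28 + 31 + 30 + 31 + 30 + 31 + 31 + 30 + 31 + 30 + 31 + 31 + 28 + 31 + 30 + 31 + 30 + 31 + 31 + 30 + 31 + 30 + 31 + 31 + 29 + 31 + 30 + 31 + 30 + 31 + 31 + 30 + 31 + 30 + 31 + 31 + 28 + 31 + 30 + 31 + 30 + 9 = 1378.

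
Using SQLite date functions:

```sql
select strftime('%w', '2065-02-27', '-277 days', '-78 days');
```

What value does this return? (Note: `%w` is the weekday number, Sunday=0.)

First apply '-277 days', '-78 days': 2065-02-27 → 2064-03-09.
2064-03-09 is a Sunday; with Sunday=0 that is 0.

0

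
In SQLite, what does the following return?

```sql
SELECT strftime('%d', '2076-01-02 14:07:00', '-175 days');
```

11

First apply '-175 days': 2076-01-02 14:07:00 → 2075-07-11 14:07:00.
`%d` extracts the 2-digit day of month: 11.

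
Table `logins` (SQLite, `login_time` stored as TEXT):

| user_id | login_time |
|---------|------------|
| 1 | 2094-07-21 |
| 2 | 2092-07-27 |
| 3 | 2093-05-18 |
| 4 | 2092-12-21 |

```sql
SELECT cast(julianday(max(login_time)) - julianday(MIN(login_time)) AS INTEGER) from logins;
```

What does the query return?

MIN = 2092-07-27, MAX = 2094-07-21.
4 days remain in July 2092 after the 27th (31 − 27).
Full months from August 2092 through June 2094 contribute their day counts.
Then 21 days into July 2094.
Total: 4 + 31 + 30 + 31 + 30 + 31 + 31 + 28 + 31 + 30 + 31 + 30 + 31 + 31 + 30 + 31 + 30 + 31 + 31 + 28 + 31 + 30 + 31 + 30 + 21 = 724.

724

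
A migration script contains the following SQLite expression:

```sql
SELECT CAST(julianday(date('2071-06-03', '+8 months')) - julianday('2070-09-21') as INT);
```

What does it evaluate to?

500

Adding +8 months to 2071-06-03 gives 2072-02-03.
9 days remain in September 2070 after the 21st (30 − 21).
Full months from October 2070 through January 2072 contribute their day counts.
Then 3 days into February 2072.
Total: 9 + 31 + 30 + 31 + 31 + 28 + 31 + 30 + 31 + 30 + 31 + 31 + 30 + 31 + 30 + 31 + 31 + 3 = 500.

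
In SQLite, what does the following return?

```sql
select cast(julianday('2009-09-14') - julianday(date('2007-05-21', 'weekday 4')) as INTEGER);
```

`weekday 4` advances to the next Thursday; 2007-05-21 is a Monday, so it moves forward to 2007-05-24.
7 days remain in May 2007 after the 24th (31 − 24).
Full months from June 2007 through August 2009 contribute their day counts.
Then 14 days into September 2009.
Total: 7 + 30 + 31 + 31 + 30 + 31 + 30 + 31 + 31 + 29 + 31 + 30 + 31 + 30 + 31 + 31 + 30 + 31 + 30 + 31 + 31 + 28 + 31 + 30 + 31 + 30 + 31 + 31 + 14 = 844.

844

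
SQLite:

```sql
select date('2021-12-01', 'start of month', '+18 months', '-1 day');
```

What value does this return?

`start of month` rewinds 2021-12-01 to 2021-12-01.
Adding +18 months to 2021-12-01 gives 2023-06-01.
Going back 1 day from 2023-06-01 reaches 2023-05-31 (last day of May, 31 days).

2023-05-31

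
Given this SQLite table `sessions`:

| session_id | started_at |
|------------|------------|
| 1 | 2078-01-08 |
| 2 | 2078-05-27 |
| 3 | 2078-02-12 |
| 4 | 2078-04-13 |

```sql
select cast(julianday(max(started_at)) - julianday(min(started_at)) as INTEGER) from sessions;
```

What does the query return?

139

MIN = 2078-01-08, MAX = 2078-05-27.
23 days remain in January 2078 after the 8th (31 − 8).
February 2078: 28 days.
March 2078: 31 days.
April 2078: 30 days.
Then 27 days into May 2078.
Total: 23 + 28 + 31 + 30 + 27 = 139.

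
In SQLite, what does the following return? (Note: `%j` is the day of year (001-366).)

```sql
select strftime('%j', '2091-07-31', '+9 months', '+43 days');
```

165

First apply '+9 months', '+43 days': 2091-07-31 → 2092-06-13.
Day-of-year for 2092-06-13: days since 2092-01-01 inclusive = 165, zero-padded to 165.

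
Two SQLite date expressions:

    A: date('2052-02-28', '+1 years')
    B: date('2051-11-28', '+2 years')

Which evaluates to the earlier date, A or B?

A

A = 2053-02-28.
B = 2053-11-28.
A is earlier.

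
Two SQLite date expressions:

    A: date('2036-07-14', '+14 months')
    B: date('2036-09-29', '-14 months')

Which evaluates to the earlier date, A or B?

A = 2037-09-14.
B = 2035-07-29.
B is earlier.

B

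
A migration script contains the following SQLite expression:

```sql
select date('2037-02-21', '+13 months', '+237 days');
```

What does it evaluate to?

Adding +13 months to 2037-02-21 gives 2038-03-21.
Applying '+237 days' to 2038-03-21: counting 237 days forward gives 2038-11-13.

2038-11-13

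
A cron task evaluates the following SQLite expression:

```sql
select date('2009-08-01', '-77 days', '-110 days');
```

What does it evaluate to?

Applying '-77 days' to 2009-08-01: counting 77 days back gives 2009-05-16.
Applying '-110 days' to 2009-05-16: counting 110 days back gives 2009-01-26.

2009-01-26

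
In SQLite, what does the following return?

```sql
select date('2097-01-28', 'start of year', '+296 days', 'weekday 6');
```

`start of year` rewinds 2097-01-28 to 2097-01-01.
Applying '+296 days' to 2097-01-01: counting 296 days forward gives 2097-10-24.
`weekday 6` advances to the next Saturday; 2097-10-24 is a Thursday, so it moves forward to 2097-10-26.

2097-10-26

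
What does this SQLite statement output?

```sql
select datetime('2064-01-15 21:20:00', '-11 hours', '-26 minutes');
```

2064-01-15 09:54:00

-11 hours from 2064-01-15 21:20:00 is 2064-01-15 10:20:00.
-26 minutes from 2064-01-15 10:20:00 is 2064-01-15 09:54:00.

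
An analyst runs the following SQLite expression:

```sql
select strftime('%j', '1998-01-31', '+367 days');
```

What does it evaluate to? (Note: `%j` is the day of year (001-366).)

033

First apply '+367 days': 1998-01-31 → 1999-02-02.
Day-of-year for 1999-02-02: days since 1999-01-01 inclusive = 33, zero-padded to 033.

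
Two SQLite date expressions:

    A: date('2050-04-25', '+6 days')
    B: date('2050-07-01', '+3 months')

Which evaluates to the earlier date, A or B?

A = 2050-05-01.
B = 2050-10-01.
A is earlier.

A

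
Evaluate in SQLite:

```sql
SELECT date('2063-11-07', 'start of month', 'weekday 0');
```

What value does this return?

`start of month` rewinds 2063-11-07 to 2063-11-01.
`weekday 0` advances to the next Sunday; 2063-11-01 is a Thursday, so it moves forward to 2063-11-04.

2063-11-04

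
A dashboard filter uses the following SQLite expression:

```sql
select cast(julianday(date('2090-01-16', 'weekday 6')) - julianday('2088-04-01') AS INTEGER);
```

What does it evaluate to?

`weekday 6` advances to the next Saturday; 2090-01-16 is a Monday, so it moves forward to 2090-01-21.
29 days remain in April 2088 after the 1st (30 − 1).
Full months from May 2088 through December 2089 contribute their day counts.
Then 21 days into January 2090.
Total: 29 + 31 + 30 + 31 + 31 + 30 + 31 + 30 + 31 + 31 + 28 + 31 + 30 + 31 + 30 + 31 + 31 + 30 + 31 + 30 + 31 + 21 = 660.

660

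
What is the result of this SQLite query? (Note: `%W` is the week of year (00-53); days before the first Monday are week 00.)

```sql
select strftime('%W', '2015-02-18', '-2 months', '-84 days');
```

38

First apply '-2 months', '-84 days': 2015-02-18 → 2014-09-25.
2014-09-25 is a Thursday. SQLite's %W counts Mondays since the year started; the result is 38.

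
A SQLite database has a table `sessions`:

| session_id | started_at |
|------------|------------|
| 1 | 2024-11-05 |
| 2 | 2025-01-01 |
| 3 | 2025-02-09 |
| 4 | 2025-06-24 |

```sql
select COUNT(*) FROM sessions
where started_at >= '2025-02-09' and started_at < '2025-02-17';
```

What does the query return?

1

Rows in [2025-02-09, 2025-02-17): 2025-02-09 → 1 row.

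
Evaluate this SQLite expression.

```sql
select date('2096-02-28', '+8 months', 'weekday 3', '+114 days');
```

Adding +8 months to 2096-02-28 gives 2096-10-28.
`weekday 3` advances to the next Wednesday; 2096-10-28 is a Sunday, so it moves forward to 2096-10-31.
Applying '+114 days' to 2096-10-31: counting 114 days forward gives 2097-02-22.

2097-02-22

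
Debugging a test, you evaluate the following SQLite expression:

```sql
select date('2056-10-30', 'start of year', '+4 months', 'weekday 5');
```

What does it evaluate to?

2056-05-05

`start of year` rewinds 2056-10-30 to 2056-01-01.
Adding +4 months to 2056-01-01 gives 2056-05-01.
`weekday 5` advances to the next Friday; 2056-05-01 is a Monday, so it moves forward to 2056-05-05.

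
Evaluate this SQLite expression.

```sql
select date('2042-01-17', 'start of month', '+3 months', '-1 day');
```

`start of month` rewinds 2042-01-17 to 2042-01-01.
Adding +3 months to 2042-01-01 gives 2042-04-01.
Going back 1 day from 2042-04-01 reaches 2042-03-31 (last day of March, 31 days).

2042-03-31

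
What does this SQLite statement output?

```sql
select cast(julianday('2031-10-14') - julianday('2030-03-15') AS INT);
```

578

16 days remain in March 2030 after the 15th (31 − 15).
Full months from April 2030 through September 2031 contribute their day counts.
Then 14 days into October 2031.
Total: 16 + 30 + 31 + 30 + 31 + 31 + 30 + 31 + 30 + 31 + 31 + 28 + 31 + 30 + 31 + 30 + 31 + 31 + 30 + 14 = 578.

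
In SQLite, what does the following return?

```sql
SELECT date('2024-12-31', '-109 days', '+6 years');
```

Applying '-109 days' to 2024-12-31: counting 109 days back gives 2024-09-13.
Adding +6 years to 2024-09-13 gives 2030-09-13.

2030-09-13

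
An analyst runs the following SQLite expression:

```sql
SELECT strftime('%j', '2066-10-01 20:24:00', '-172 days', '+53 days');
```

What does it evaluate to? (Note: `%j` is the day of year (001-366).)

155

First apply '-172 days', '+53 days': 2066-10-01 20:24:00 → 2066-06-04 20:24:00.
Day-of-year for 2066-06-04: days since 2066-01-01 inclusive = 155, zero-padded to 155.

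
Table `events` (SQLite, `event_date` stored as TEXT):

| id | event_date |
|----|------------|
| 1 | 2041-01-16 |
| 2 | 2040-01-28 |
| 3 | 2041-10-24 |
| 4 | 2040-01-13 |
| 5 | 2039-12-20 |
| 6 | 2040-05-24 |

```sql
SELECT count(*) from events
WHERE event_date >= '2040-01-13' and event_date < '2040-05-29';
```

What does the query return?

3

Rows in [2040-01-13, 2040-05-29): 2040-01-28, 2040-01-13, 2040-05-24 → 3 rows.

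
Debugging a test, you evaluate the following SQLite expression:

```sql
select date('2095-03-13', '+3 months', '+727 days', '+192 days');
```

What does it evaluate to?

2097-12-18

Adding +3 months to 2095-03-13 gives 2095-06-13.
Applying '+727 days' to 2095-06-13: counting 727 days forward gives 2097-06-09.
Applying '+192 days' to 2097-06-09: counting 192 days forward gives 2097-12-18.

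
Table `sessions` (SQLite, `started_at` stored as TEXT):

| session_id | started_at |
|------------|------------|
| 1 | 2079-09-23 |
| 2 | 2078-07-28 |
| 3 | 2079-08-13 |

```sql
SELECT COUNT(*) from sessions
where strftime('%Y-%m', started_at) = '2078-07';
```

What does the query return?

1

Rows with year-month 2078-07: 2078-07-28 → 1.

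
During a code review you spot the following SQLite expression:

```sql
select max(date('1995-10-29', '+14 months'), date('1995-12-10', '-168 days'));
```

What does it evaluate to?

date('1995-10-29', '+14 months') → 1996-12-29.
date('1995-12-10', '-168 days') → 1995-06-25.
Later of the two is 1996-12-29.

1996-12-29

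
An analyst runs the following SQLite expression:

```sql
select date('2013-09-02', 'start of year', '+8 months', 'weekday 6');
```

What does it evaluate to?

2013-09-07

`start of year` rewinds 2013-09-02 to 2013-01-01.
Adding +8 months to 2013-01-01 gives 2013-09-01.
`weekday 6` advances to the next Saturday; 2013-09-01 is a Sunday, so it moves forward to 2013-09-07.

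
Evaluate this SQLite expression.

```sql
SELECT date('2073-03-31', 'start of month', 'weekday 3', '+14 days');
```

`start of month` rewinds 2073-03-31 to 2073-03-01.
`weekday 3` advances to the next Wednesday; 2073-03-01 is already a Wednesday, so it stays at 2073-03-01.
Advancing 14 more days within March lands on 2073-03-15.

2073-03-15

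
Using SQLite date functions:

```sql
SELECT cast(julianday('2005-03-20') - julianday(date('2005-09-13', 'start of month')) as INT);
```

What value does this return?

`start of month` rewinds 2005-09-13 to 2005-09-01.
11 days remain in March 2005 after the 20th (31 − 20).
April 2005: 30 days.
May 2005: 31 days.
June 2005: 30 days.
July 2005: 31 days.
August 2005: 31 days.
Then 1 day into September 2005.
Total: 11 + 30 + 31 + 30 + 31 + 31 + 1 = 165.
The subtraction is earlier − later, so the result is −165 → -165.

-165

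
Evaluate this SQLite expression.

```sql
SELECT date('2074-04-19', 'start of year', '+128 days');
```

2074-05-09

`start of year` rewinds 2074-04-19 to 2074-01-01.
Applying '+128 days' to 2074-01-01: counting 128 days forward gives 2074-05-09.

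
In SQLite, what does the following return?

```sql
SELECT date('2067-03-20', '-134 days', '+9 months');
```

2067-08-06

Applying '-134 days' to 2067-03-20: counting 134 days back gives 2066-11-06.
Adding +9 months to 2066-11-06 gives 2067-08-06.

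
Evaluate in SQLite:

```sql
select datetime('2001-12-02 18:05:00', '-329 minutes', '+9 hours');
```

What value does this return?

329 minutes = 5h 29m; -329 minutes from 2001-12-02 18:05:00 is 2001-12-02 12:36:00.
+9 hours from 2001-12-02 12:36:00 is 2001-12-02 21:36:00.

2001-12-02 21:36:00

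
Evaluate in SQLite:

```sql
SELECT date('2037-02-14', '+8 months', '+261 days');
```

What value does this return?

Adding +8 months to 2037-02-14 gives 2037-10-14.
Applying '+261 days' to 2037-10-14: counting 261 days forward gives 2038-07-02.

2038-07-02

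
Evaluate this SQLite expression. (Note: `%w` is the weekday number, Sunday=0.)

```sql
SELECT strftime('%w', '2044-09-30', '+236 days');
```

3

First apply '+236 days': 2044-09-30 → 2045-05-24.
2045-05-24 is a Wednesday; with Sunday=0 that is 3.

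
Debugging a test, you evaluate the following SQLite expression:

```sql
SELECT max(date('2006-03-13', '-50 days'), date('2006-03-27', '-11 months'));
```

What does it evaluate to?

date('2006-03-13', '-50 days') → 2006-01-22.
date('2006-03-27', '-11 months') → 2005-04-27.
Later of the two is 2006-01-22.

2006-01-22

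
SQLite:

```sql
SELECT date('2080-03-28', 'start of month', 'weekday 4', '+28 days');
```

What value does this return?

2080-04-04

`start of month` rewinds 2080-03-28 to 2080-03-01.
`weekday 4` advances to the next Thursday; 2080-03-01 is a Friday, so it moves forward to 2080-03-07.
March 2080 has 31 days; 24 remain after the 7th, so 25 days reach 2080-04-01.
Advancing 3 more days within April lands on 2080-04-04.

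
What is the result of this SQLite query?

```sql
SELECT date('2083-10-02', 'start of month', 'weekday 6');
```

`start of month` rewinds 2083-10-02 to 2083-10-01.
`weekday 6` advances to the next Saturday; 2083-10-01 is a Friday, so it moves forward to 2083-10-02.

2083-10-02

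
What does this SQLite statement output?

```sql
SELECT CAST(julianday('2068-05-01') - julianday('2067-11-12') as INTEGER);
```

18 days remain in November 2067 after the 12th (30 − 12).
December 2067: 31 days.
January 2068: 31 days.
February 2068: 29 days (leap year).
March 2068: 31 days.
April 2068: 30 days.
Then 1 day into May 2068.
Total: 18 + 31 + 31 + 29 + 31 + 30 + 1 = 171.

171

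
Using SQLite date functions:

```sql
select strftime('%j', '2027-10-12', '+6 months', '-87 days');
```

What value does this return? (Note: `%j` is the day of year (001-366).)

016

First apply '+6 months', '-87 days': 2027-10-12 → 2028-01-16.
Day-of-year for 2028-01-16: days since 2028-01-01 inclusive = 16, zero-padded to 016.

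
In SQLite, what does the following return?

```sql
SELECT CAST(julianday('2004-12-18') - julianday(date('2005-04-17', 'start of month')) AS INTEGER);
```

-104

`start of month` rewinds 2005-04-17 to 2005-04-01.
13 days remain in December 2004 after the 18th (31 − 18).
January 2005: 31 days.
February 2005: 28 days.
March 2005: 31 days.
Then 1 day into April 2005.
Total: 13 + 31 + 28 + 31 + 1 = 104.
The subtraction is earlier − later, so the result is −104 → -104.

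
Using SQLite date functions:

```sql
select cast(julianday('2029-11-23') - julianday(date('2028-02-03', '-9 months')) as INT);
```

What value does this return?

Adding -9 months to 2028-02-03 gives 2027-05-03.
28 days remain in May 2027 after the 3rd (31 − 3).
Full months from June 2027 through October 2029 contribute their day counts.
Then 23 days into November 2029.
Total: 28 + 30 + 31 + 31 + 30 + 31 + 30 + 31 + 31 + 29 + 31 + 30 + 31 + 30 + 31 + 31 + 30 + 31 + 30 + 31 + 31 + 28 + 31 + 30 + 31 + 30 + 31 + 31 + 30 + 31 + 23 = 935.

935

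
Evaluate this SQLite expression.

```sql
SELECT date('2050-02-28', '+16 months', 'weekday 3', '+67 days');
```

Adding +16 months to 2050-02-28 gives 2051-06-28.
`weekday 3` advances to the next Wednesday; 2051-06-28 is already a Wednesday, so it stays at 2051-06-28.
Applying '+67 days' to 2051-06-28: counting 67 days forward gives 2051-09-03.

2051-09-03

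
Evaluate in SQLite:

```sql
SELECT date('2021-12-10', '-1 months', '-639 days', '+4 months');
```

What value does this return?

Adding -1 month to 2021-12-10 gives 2021-11-10.
Applying '-639 days' to 2021-11-10: counting 639 days back gives 2020-02-10.
Adding +4 months to 2020-02-10 gives 2020-06-10.

2020-06-10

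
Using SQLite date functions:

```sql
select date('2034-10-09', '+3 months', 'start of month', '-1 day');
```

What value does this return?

Adding +3 months to 2034-10-09 gives 2035-01-09.
`start of month` rewinds 2035-01-09 to 2035-01-01.
Going back 1 day from 2035-01-01 reaches 2034-12-31 (last day of December, 31 days).

2034-12-31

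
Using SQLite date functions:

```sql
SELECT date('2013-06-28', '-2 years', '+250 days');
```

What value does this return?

2012-03-04

Adding -2 years to 2013-06-28 gives 2011-06-28.
Applying '+250 days' to 2011-06-28: counting 250 days forward gives 2012-03-04.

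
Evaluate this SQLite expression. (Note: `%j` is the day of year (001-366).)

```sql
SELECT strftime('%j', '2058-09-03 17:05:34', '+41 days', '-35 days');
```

First apply '+41 days', '-35 days': 2058-09-03 17:05:34 → 2058-09-09 17:05:34.
Day-of-year for 2058-09-09: days since 2058-01-01 inclusive = 252, zero-padded to 252.

252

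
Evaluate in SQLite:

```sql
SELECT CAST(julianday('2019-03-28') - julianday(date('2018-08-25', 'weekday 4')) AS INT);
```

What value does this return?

`weekday 4` advances to the next Thursday; 2018-08-25 is a Saturday, so it moves forward to 2018-08-30.
1 day remains in August 2018 after the 30th (31 − 30).
Full months from September 2018 through February 2019 contribute their day counts.
Then 28 days into March 2019.
Total: 1 + 30 + 31 + 30 + 31 + 31 + 28 + 28 = 210.

210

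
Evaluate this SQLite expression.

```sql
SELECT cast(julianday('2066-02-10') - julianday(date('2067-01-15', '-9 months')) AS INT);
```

Adding -9 months to 2067-01-15 gives 2066-04-15.
18 days remain in February 2066 after the 10th (28 − 10).
March 2066: 31 days.
Then 15 days into April 2066.
Total: 18 + 31 + 15 = 64.
The subtraction is earlier − later, so the result is −64 → -64.

-64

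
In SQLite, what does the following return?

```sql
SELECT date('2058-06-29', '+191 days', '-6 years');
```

Applying '+191 days' to 2058-06-29: counting 191 days forward gives 2059-01-06.
Adding -6 years to 2059-01-06 gives 2053-01-06.

2053-01-06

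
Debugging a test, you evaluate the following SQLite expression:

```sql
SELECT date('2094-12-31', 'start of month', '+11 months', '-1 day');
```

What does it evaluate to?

`start of month` rewinds 2094-12-31 to 2094-12-01.
Adding +11 months to 2094-12-01 gives 2095-11-01.
Going back 1 day from 2095-11-01 reaches 2095-10-31 (last day of October, 31 days).

2095-10-31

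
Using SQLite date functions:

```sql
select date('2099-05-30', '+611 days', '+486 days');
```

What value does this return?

2102-06-01

Applying '+611 days' to 2099-05-30: counting 611 days forward gives 2101-01-31.
Applying '+486 days' to 2101-01-31: counting 486 days forward gives 2102-06-01.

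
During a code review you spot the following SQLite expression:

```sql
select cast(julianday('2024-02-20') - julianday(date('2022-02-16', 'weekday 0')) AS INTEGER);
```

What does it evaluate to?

`weekday 0` advances to the next Sunday; 2022-02-16 is a Wednesday, so it moves forward to 2022-02-20.
8 days remain in February 2022 after the 20th (28 − 20).
Full months from March 2022 through January 2024 contribute their day counts.
Then 20 days into February 2024.
Total: 8 + 31 + 30 + 31 + 30 + 31 + 31 + 30 + 31 + 30 + 31 + 31 + 28 + 31 + 30 + 31 + 30 + 31 + 31 + 30 + 31 + 30 + 31 + 31 + 20 = 730.

730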